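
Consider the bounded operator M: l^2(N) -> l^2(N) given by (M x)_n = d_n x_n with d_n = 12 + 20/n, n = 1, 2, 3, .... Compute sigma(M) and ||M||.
sigma(M) = {12 + 20/n : n ≥ 1} ∪ {12}; ||M|| = 32

A bounded diagonal operator on l^2 with diagonal entries d_n has spectrum equal to the closure of {d_n : n ≥ 1}: every d_n is an eigenvalue (with eigenvector e_n), so {d_n} ⊂ sigma(M); the spectrum is closed, so its closure is too; and for lambda not in the closure, (M - lambda I) has bounded inverse (the diagonal entries 1/(d_n - lambda) are bounded). For our sequence d_n = 12 + 20/n, n = 1, 2, 3, ...:
  - {d_n} = {12 + 20/n : n ≥ 1}; the only limit point is 12
  - closure = {12 + 20/n : n ≥ 1} ∪ {12}
For the norm: a diagonal operator has ||M|| = sup_n |d_n|. Here d_n = 12 + 20/n is positive and decreasing, so sup_n |d_n| = d_1 = 12 + 20 = 32. So ||M|| = 32.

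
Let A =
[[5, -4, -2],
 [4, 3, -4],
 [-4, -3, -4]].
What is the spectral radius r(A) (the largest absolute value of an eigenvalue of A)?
r(A) ≈ 6.3751

The eigenvalues of A are the roots of its characteristic polynomial. With M = A (coefficients from the trace, the sum of principal 2x2 minors, and det A):
  p(λ) = det(λ I - M) = λ^3 - 4λ^2 - 21λ + 248.
No integer candidate from the rational root theorem (±divisors of 248) is a root, so the roots are irrational. The cubic discriminant is Δ = -1178044 < 0, so there is one real root and a complex-conjugate pair. p(-7) = -144 and p(-6) = 14 have opposite signs, so a root lies in (-7, -6); Newton's method refines it to λ ≈ -6.102. Dividing out (λ - (-6.102)) leaves approximately λ^2 - 10.102λ + 40.6424. For λ^2 - 10.102λ + 40.6424 the discriminant is -60.5192. It is negative, so the remaining roots are the complex-conjugate pair λ ≈ 5.051 ± 3.8897i. Their product equals the constant term, so |λ|^2 ≈ 40.6424 and |λ| ≈ 6.3751.
Thus the eigenvalues (to 4 decimals) are -6.102 (modulus 6.102); 5.051 ± 3.8897i (modulus 6.3751). The spectral radius is the largest modulus: r(A) ≈ 6.3751. (Cross-check: r(A) ≤ ||A||_2 ≈ 7.8117; equality holds whenever A is normal, though it can also hold for some non-normal A.)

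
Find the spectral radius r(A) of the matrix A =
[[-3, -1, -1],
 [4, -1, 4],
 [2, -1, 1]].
r(A) ≈ 2.6011

The eigenvalues of A are the roots of its characteristic polynomial. With M = A (coefficients from the trace, the sum of principal 2x2 minors, and det A):
  p(λ) = det(λ I - M) = λ^3 + 3λ^2 + 9λ + 11.
No integer candidate from the rational root theorem (±divisors of 11) is a root, so the roots are irrational. The cubic discriminant is Δ = -1296 < 0, so there is one real root and a complex-conjugate pair. p(-2) = -3 and p(-1) = 4 have opposite signs, so a root lies in (-2, -1); Newton's method refines it to λ ≈ -1.6258. Dividing out (λ - (-1.6258)) leaves approximately λ^2 + 1.3742λ + 6.7658. For λ^2 + 1.3742λ + 6.7658 the discriminant is -25.1749. It is negative, so the remaining roots are the complex-conjugate pair λ ≈ -0.6871 ± 2.5087i. Their product equals the constant term, so |λ|^2 ≈ 6.7658 and |λ| ≈ 2.6011.
Thus the eigenvalues (to 4 decimals) are -1.6258 (modulus 1.6258); -0.6871 ± 2.5087i (modulus 2.6011). The spectral radius is the largest modulus: r(A) ≈ 2.6011. (Cross-check: r(A) ≤ ||A||_2 ≈ 6.764; equality holds whenever A is normal, though it can also hold for some non-normal A.)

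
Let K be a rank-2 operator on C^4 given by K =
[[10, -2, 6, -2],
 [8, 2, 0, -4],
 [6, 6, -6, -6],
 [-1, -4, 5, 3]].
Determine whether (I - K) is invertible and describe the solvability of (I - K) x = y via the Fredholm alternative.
(I - K) is invertible (det(I - K) = -50 ≠ 0), so for every y in C^4 the equation (I - K) x = y has a unique solution.

K has rank 2 and factors as K = U V^T = u1 v1^T + u2 v2^T with u1 = (-3, -3, -3, 1), v1 = (-3, 0, -1, 1), u2 = (1, -1, -3, 2), v2 = (1, -2, 3, 1) (multiplying out reproduces the displayed K). The nonzero eigenvalues of U V^T coincide with those of the 2 x 2 matrix G = V^T U = [[v1·u1, v1·u2], [v2·u1, v2·u2]] = [[13, 2], [-5, -4]], and by the Sylvester determinant identity det(I_4 - U V^T) = det(I_2 - V^T U) = det([[-12, -2], [5, 5]]) = (-12)(5) - (-2)(5) = -50. (Direct check: I - K =
[[-9, 2, -6, 2],
 [-8, -1, 0, 4],
 [-6, -6, 7, 6],
 [1, 4, -5, -2]]
has determinant -50.) The finite-dimensional Fredholm alternative says: either (I - K) is invertible, or ker(I - K) ≠ {0} and then range(I - K) = ker((I - K)^*)^⊥, with dim ker(I - K) = dim ker((I - K)^*). Since det(I - K) ≠ 0, 1 is not an eigenvalue of K and ker(I - K) = {0}, so we are in the first case: for every y there is a unique x = (I - K)^(-1) y. (Explicitly, by the Woodbury identity, (I - U V^T)^(-1) = I + U (I_2 - G)^(-1) V^T.)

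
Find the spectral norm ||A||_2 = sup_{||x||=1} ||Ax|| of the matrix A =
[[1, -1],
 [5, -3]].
||A||_2 = sqrt((36 + sqrt(1280))/2) ≈ 5.9907 (= sqrt(largest eigenvalue of A^T A))

||A||_2 = sigma_max(A) = sqrt(lambda_max(A^T A)). Form the symmetric matrix M = A^T A =
[[26, -16],
 [-16, 10]].
Its characteristic polynomial (trace, determinant of M give the coefficients) is
  p(λ) = det(λ I - M) = λ^2 - 36λ + 4.
For λ^2 - 36λ + 4 the discriminant is 1280. It is nonnegative but not a perfect square, so the roots are real and irrational: λ = (36 ± sqrt(1280))/2 ≈ 35.8885, 0.1115.
So the eigenvalues of A^T A are ≈ 0.1115, 35.8885 (all ≥ 0, as they must be for A^T A). The largest is λ_max = (36 + sqrt(1280))/2 ≈ 35.8885, hence ||A||_2 = sqrt(λ_max) = sqrt((36 + sqrt(1280))/2) ≈ 5.9907.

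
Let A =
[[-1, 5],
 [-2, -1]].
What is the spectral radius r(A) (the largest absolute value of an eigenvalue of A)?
r(A) = sqrt(11) ≈ 3.3166

The eigenvalues of A are the roots of its characteristic polynomial. With M = A (coefficients from the trace and determinant):
  p(λ) = det(λ I - M) = λ^2 + 2λ + 11.
For λ^2 + 2λ + 11 the discriminant is -40. It is negative, so the roots are the complex-conjugate pair λ = -1 ± (sqrt(40)/2) i ≈ -1 ± 3.1623i. For a conjugate pair the product of the roots equals the constant term, so |λ|^2 = 11 and |λ| = sqrt(11) ≈ 3.3166.
Thus the eigenvalues (to 4 decimals) are -1 ± 3.1623i (modulus 3.3166). The spectral radius is the largest modulus: r(A) = sqrt(11) ≈ 3.3166. (Cross-check: r(A) ≤ ||A||_2 ≈ 5.1401; equality holds whenever A is normal, though it can also hold for some non-normal A.)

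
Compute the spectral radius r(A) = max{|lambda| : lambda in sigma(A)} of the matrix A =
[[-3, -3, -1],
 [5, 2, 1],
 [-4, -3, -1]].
r(A) ≈ 3.0378

The eigenvalues of A are the roots of its characteristic polynomial. With M = A (coefficients from the trace, the sum of principal 2x2 minors, and det A):
  p(λ) = det(λ I - M) = λ^3 + 2λ^2 + 9λ - 1.
No integer candidate from the rational root theorem (±divisors of 1) is a root, so the roots are irrational. The cubic discriminant is Δ = -2911 < 0, so there is one real root and a complex-conjugate pair. p(0) = -1 and p(1) = 11 have opposite signs, so a root lies in (0, 1); Newton's method refines it to λ ≈ 0.1084. Dividing out (λ - (0.1084)) leaves approximately λ^2 + 2.1084λ + 9.2285. For λ^2 + 2.1084λ + 9.2285 the discriminant is -32.4687. It is negative, so the remaining roots are the complex-conjugate pair λ ≈ -1.0542 ± 2.8491i. Their product equals the constant term, so |λ|^2 ≈ 9.2285 and |λ| ≈ 3.0378.
Thus the eigenvalues (to 4 decimals) are 0.1084 (modulus 0.1084); -1.0542 ± 2.8491i (modulus 3.0378). The spectral radius is the largest modulus: r(A) ≈ 3.0378. (Cross-check: r(A) ≤ ||A||_2 ≈ 8.5432; equality holds whenever A is normal, though it can also hold for some non-normal A.)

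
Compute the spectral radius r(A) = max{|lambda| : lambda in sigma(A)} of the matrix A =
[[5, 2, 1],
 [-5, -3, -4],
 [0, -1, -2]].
r(A) ≈ 3.7843

The eigenvalues of A are the roots of its characteristic polynomial. With M = A (coefficients from the trace, the sum of principal 2x2 minors, and det A):
  p(λ) = det(λ I - M) = λ^3 - 13λ + 5.
No integer candidate from the rational root theorem (±divisors of 5) is a root, so the roots are irrational. The cubic discriminant is Δ = 8113 > 0, so there are three distinct real roots. p(-4) = -7 and p(-3) = 17 have opposite signs, so a root lies in (-4, -3); Newton's method refines it to λ ≈ -3.7843. p(0) = 5 and p(1) = -7 have opposite signs, so a root lies in (0, 1); Newton's method refines it to λ ≈ 0.3891. p(3) = -7 and p(4) = 17 have opposite signs, so a root lies in (3, 4); Newton's method refines it to λ ≈ 3.3952. Check (Vieta): the three roots sum to 0, matching tr M = 0.
Thus the eigenvalues (to 4 decimals) are -3.7843 (modulus 3.7843); 0.3891 (modulus 0.3891); 3.3952 (modulus 3.3952). The spectral radius is the largest modulus: r(A) ≈ 3.7843. (Cross-check: r(A) ≤ ||A||_2 ≈ 8.8384; equality holds whenever A is normal, though it can also hold for some non-normal A.)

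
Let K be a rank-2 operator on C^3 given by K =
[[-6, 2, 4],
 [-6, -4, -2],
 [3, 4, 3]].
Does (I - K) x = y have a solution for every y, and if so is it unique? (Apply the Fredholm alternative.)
(I - K) is invertible (det(I - K) = 10 ≠ 0), so for every y in C^3 the equation (I - K) x = y has a unique solution.

K has rank 2 and factors as K = U V^T = u1 v1^T + u2 v2^T with u1 = (-3, 0, -1), v1 = (0, -2, -2), u2 = (2, 2, -1), v2 = (-3, -2, -1) (multiplying out reproduces the displayed K). The nonzero eigenvalues of U V^T coincide with those of the 2 x 2 matrix G = V^T U = [[v1·u1, v1·u2], [v2·u1, v2·u2]] = [[2, -2], [10, -9]], and by the Sylvester determinant identity det(I_3 - U V^T) = det(I_2 - V^T U) = det([[-1, 2], [-10, 10]]) = (-1)(10) - (2)(-10) = 10. (Direct check: I - K =
[[7, -2, -4],
 [6, 5, 2],
 [-3, -4, -2]]
has determinant 10.) The finite-dimensional Fredholm alternative says: either (I - K) is invertible, or ker(I - K) ≠ {0} and then range(I - K) = ker((I - K)^*)^⊥, with dim ker(I - K) = dim ker((I - K)^*). Since det(I - K) ≠ 0, 1 is not an eigenvalue of K and ker(I - K) = {0}, so we are in the first case: for every y there is a unique x = (I - K)^(-1) y. (Explicitly, by the Woodbury identity, (I - U V^T)^(-1) = I + U (I_2 - G)^(-1) V^T.)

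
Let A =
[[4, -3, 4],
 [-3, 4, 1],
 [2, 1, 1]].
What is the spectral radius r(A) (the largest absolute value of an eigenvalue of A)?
r(A) ≈ 7.294

The eigenvalues of A are the roots of its characteristic polynomial. With M = A (coefficients from the trace, the sum of principal 2x2 minors, and det A):
  p(λ) = det(λ I - M) = λ^3 - 9λ^2 + 6λ + 47.
No integer candidate from the rational root theorem (±divisors of 47) is a root, so the roots are irrational. The cubic discriminant is Δ = 33777 > 0, so there are three distinct real roots. p(-2) = -9 and p(-1) = 31 have opposite signs, so a root lies in (-2, -1); Newton's method refines it to λ ≈ -1.8249. p(3) = 11 and p(4) = -9 have opposite signs, so a root lies in (3, 4); Newton's method refines it to λ ≈ 3.5309. p(7) = -9 and p(8) = 31 have opposite signs, so a root lies in (7, 8); Newton's method refines it to λ ≈ 7.294. Check (Vieta): the three roots sum to 9, matching tr M = 9.
Thus the eigenvalues (to 4 decimals) are -1.8249 (modulus 1.8249); 3.5309 (modulus 3.5309); 7.294 (modulus 7.294). The spectral radius is the largest modulus: r(A) ≈ 7.294. (Cross-check: r(A) ≤ ||A||_2 ≈ 7.4924; equality holds whenever A is normal, though it can also hold for some non-normal A.)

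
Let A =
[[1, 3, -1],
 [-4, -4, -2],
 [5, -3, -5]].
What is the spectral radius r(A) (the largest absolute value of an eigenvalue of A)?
r(A) ≈ 7.052

The eigenvalues of A are the roots of its characteristic polynomial. With M = A (coefficients from the trace, the sum of principal 2x2 minors, and det A):
  p(λ) = det(λ I - M) = λ^3 + 8λ^2 + 22λ + 108.
No integer candidate from the rational root theorem (±divisors of 108) is a root, so the roots are irrational. The cubic discriminant is Δ = -205584 < 0, so there is one real root and a complex-conjugate pair. p(-8) = -68 and p(-7) = 3 have opposite signs, so a root lies in (-8, -7); Newton's method refines it to λ ≈ -7.052. Dividing out (λ - (-7.052)) leaves approximately λ^2 + 0.948λ + 15.3148. For λ^2 + 0.948λ + 15.3148 the discriminant is -60.3604. It is negative, so the remaining roots are the complex-conjugate pair λ ≈ -0.474 ± 3.8846i. Their product equals the constant term, so |λ|^2 ≈ 15.3148 and |λ| ≈ 3.9134.
Thus the eigenvalues (to 4 decimals) are -7.052 (modulus 7.052); -0.474 ± 3.8846i (modulus 3.9134). The spectral radius is the largest modulus: r(A) ≈ 7.052. (Cross-check: r(A) ≤ ||A||_2 ≈ 7.6924; equality holds whenever A is normal, though it can also hold for some non-normal A.)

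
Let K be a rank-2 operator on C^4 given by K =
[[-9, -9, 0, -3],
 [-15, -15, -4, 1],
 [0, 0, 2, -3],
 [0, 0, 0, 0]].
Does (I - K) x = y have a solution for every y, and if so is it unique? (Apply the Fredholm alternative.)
(I - K) is invertible (det(I - K) = -25 ≠ 0), so for every y in C^4 the equation (I - K) x = y has a unique solution.

K has rank 2 and factors as K = U V^T = u1 v1^T + u2 v2^T with u1 = (0, -2, 1, 0), v1 = (3, 3, 2, -2), u2 = (-3, -3, -1, 0), v2 = (3, 3, 0, 1) (multiplying out reproduces the displayed K). The nonzero eigenvalues of U V^T coincide with those of the 2 x 2 matrix G = V^T U = [[v1·u1, v1·u2], [v2·u1, v2·u2]] = [[-4, -20], [-6, -18]], and by the Sylvester determinant identity det(I_4 - U V^T) = det(I_2 - V^T U) = det([[5, 20], [6, 19]]) = (5)(19) - (20)(6) = -25. (Direct check: I - K =
[[10, 9, 0, 3],
 [15, 16, 4, -1],
 [0, 0, -1, 3],
 [0, 0, 0, 1]]
has determinant -25.) The finite-dimensional Fredholm alternative says: either (I - K) is invertible, or ker(I - K) ≠ {0} and then range(I - K) = ker((I - K)^*)^⊥, with dim ker(I - K) = dim ker((I - K)^*). Since det(I - K) ≠ 0, 1 is not an eigenvalue of K and ker(I - K) = {0}, so we are in the first case: for every y there is a unique x = (I - K)^(-1) y. (Explicitly, by the Woodbury identity, (I - U V^T)^(-1) = I + U (I_2 - G)^(-1) V^T.)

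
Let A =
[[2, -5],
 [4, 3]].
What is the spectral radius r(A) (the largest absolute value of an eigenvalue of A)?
r(A) = sqrt(26) ≈ 5.099

The eigenvalues of A are the roots of its characteristic polynomial. With M = A (coefficients from the trace and determinant):
  p(λ) = det(λ I - M) = λ^2 - 5λ + 26.
For λ^2 - 5λ + 26 the discriminant is -79. It is negative, so the roots are the complex-conjugate pair λ = 5/2 ± (sqrt(79)/2) i ≈ 2.5 ± 4.4441i. For a conjugate pair the product of the roots equals the constant term, so |λ|^2 = 26 and |λ| = sqrt(26) ≈ 5.099.
Thus the eigenvalues (to 4 decimals) are 2.5 ± 4.4441i (modulus 5.099). The spectral radius is the largest modulus: r(A) = sqrt(26) ≈ 5.099. (Cross-check: r(A) ≤ ||A||_2 ≈ 5.8549; equality holds whenever A is normal, though it can also hold for some non-normal A.)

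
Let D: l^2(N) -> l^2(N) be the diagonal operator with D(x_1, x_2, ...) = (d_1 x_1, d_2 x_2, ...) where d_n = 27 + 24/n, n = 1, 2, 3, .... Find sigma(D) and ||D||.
sigma(D) = {27 + 24/n : n ≥ 1} ∪ {27}; ||D|| = 51

A bounded diagonal operator on l^2 with diagonal entries d_n has spectrum equal to the closure of {d_n : n ≥ 1}: every d_n is an eigenvalue (with eigenvector e_n), so {d_n} ⊂ sigma(D); the spectrum is closed, so its closure is too; and for lambda not in the closure, (D - lambda I) has bounded inverse (the diagonal entries 1/(d_n - lambda) are bounded). For our sequence d_n = 27 + 24/n, n = 1, 2, 3, ...:
  - {d_n} = {27 + 24/n : n ≥ 1}; the only limit point is 27
  - closure = {27 + 24/n : n ≥ 1} ∪ {27}
For the norm: a diagonal operator has ||D|| = sup_n |d_n|. Here d_n = 27 + 24/n is positive and decreasing, so sup_n |d_n| = d_1 = 27 + 24 = 51. So ||D|| = 51.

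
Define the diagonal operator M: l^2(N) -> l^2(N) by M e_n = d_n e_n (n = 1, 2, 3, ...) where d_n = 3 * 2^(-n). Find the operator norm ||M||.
||M|| = 3/2 (attained at n = 1)

For M diagonal, ||M|| = sup_n |d_n|. The sequence d_n = 3 * 2^(-n) is positive and strictly decreasing (ratio 2^(-1) < 1), so the supremum is d_1 = 3/2. Hence ||M|| = 3/2.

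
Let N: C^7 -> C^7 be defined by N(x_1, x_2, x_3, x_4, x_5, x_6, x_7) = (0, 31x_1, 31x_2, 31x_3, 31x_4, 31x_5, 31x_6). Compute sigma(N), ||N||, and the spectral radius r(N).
sigma(N) = {0}; ||N|| = 31; r(N) = 0. (N is nilpotent with N^7 = 0.)

On C^7, N is a strictly lower-triangular matrix with 31 on the subdiagonal and zeros elsewhere, so its characteristic polynomial is lambda^7 and every eigenvalue is 0: sigma(N) = {0}. For the operator norm, N e_i = 31e_{i+1} for i = 1, ..., 6 and N e_7 = 0, so the singular values of N are 31 (with multiplicity 6) and 0; hence ||N|| = 31. The spectral radius r(N) = max|lambda| = 0. Note ||N|| > r(N) — characteristic of non-normal nilpotent operators. Indeed N^7 = 0.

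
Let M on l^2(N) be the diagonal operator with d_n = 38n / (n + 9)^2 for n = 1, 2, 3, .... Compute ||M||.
||M|| = 19/18 (attained at n = 9)

For M diagonal, ||M|| = sup_n |d_n|. Treat f(x) = 38x / (x + 9)^2 for real x > 0. By the quotient rule, f'(x) = 38(9 - x)/(x + 9)^3, which is positive for x < 9 and negative for x > 9. So f has a unique maximum at x = 9, and since 9 is a positive integer, the supremum over n ≥ 1 is attained at n = 9: d_9 = 38·9/(9 + 9)^2 = 38·9/324 = 19/18. Hence ||M|| = 19/18.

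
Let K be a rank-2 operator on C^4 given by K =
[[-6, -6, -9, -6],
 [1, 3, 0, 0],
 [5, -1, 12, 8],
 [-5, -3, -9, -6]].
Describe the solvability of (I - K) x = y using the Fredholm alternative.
(I - K) is invertible (det(I - K) = -17 ≠ 0), so for every y in C^4 the equation (I - K) x = y has a unique solution.

K has rank 2 and factors as K = U V^T = u1 v1^T + u2 v2^T with u1 = (0, -1, 3, -1), v1 = (1, -1, 3, 2), u2 = (-3, 1, 1, -2), v2 = (2, 2, 3, 2) (multiplying out reproduces the displayed K). The nonzero eigenvalues of U V^T coincide with those of the 2 x 2 matrix G = V^T U = [[v1·u1, v1·u2], [v2·u1, v2·u2]] = [[8, -5], [5, -5]], and by the Sylvester determinant identity det(I_4 - U V^T) = det(I_2 - V^T U) = det([[-7, 5], [-5, 6]]) = (-7)(6) - (5)(-5) = -17. (Direct check: I - K =
[[7, 6, 9, 6],
 [-1, -2, 0, 0],
 [-5, 1, -11, -8],
 [5, 3, 9, 7]]
has determinant -17.) The finite-dimensional Fredholm alternative says: either (I - K) is invertible, or ker(I - K) ≠ {0} and then range(I - K) = ker((I - K)^*)^⊥, with dim ker(I - K) = dim ker((I - K)^*). Since det(I - K) ≠ 0, 1 is not an eigenvalue of K and ker(I - K) = {0}, so we are in the first case: for every y there is a unique x = (I - K)^(-1) y. (Explicitly, by the Woodbury identity, (I - U V^T)^(-1) = I + U (I_2 - G)^(-1) V^T.)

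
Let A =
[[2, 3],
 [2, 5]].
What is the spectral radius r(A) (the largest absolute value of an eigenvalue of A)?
r(A) = (7 + sqrt(33))/2 ≈ 6.3723

The eigenvalues of A are the roots of its characteristic polynomial. With M = A (coefficients from the trace and determinant):
  p(λ) = det(λ I - M) = λ^2 - 7λ + 4.
For λ^2 - 7λ + 4 the discriminant is 33. It is nonnegative but not a perfect square, so the roots are real and irrational: λ = (7 ± sqrt(33))/2 ≈ 6.3723, 0.6277.
Thus the eigenvalues (to 4 decimals) are 6.3723 (modulus 6.3723); 0.6277 (modulus 0.6277). The spectral radius is the largest modulus: r(A) = (7 + sqrt(33))/2 ≈ 6.3723. (Cross-check: r(A) ≤ ||A||_2 ≈ 6.451; equality holds whenever A is normal, though it can also hold for some non-normal A.)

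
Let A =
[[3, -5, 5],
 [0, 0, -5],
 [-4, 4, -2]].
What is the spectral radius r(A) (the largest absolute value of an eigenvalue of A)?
r(A) ≈ 6.0262

The eigenvalues of A are the roots of its characteristic polynomial. With M = A (coefficients from the trace, the sum of principal 2x2 minors, and det A):
  p(λ) = det(λ I - M) = λ^3 - λ^2 + 34λ + 40.
No integer candidate from the rational root theorem (±divisors of 40) is a root, so the roots are irrational. The cubic discriminant is Δ = -223580 < 0, so there is one real root and a complex-conjugate pair. p(-2) = -40 and p(-1) = 4 have opposite signs, so a root lies in (-2, -1); Newton's method refines it to λ ≈ -1.1015. Dividing out (λ - (-1.1015)) leaves approximately λ^2 - 2.1015λ + 36.3147. For λ^2 - 2.1015λ + 36.3147 the discriminant is -140.8427. It is negative, so the remaining roots are the complex-conjugate pair λ ≈ 1.0507 ± 5.9339i. Their product equals the constant term, so |λ|^2 ≈ 36.3147 and |λ| ≈ 6.0262.
Thus the eigenvalues (to 4 decimals) are -1.1015 (modulus 1.1015); 1.0507 ± 5.9339i (modulus 6.0262). The spectral radius is the largest modulus: r(A) ≈ 6.0262. (Cross-check: r(A) ≤ ||A||_2 ≈ 10.0037; equality holds whenever A is normal, though it can also hold for some non-normal A.)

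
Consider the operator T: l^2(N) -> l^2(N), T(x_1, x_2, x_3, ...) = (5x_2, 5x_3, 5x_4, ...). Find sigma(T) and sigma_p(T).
sigma(T) = closed disk {z in C : |z| ≤ 5}; sigma_p(T) = open disk {z in C : |z| < 5}

Note T = 5·V where V is the unit left shift (V x)_k = x_{k+1}; so sigma(T) = 5·sigma(V) and ||T|| = 5||V||. ||T x||^2 = 25sum_{k≥2} |x_k|^2 ≤ 25||x||^2, with equality on {x : x_1 = 0}, so ||T|| = 5. For any lambda with |lambda| < 5, set r = lambda/5 (|r| < 1); the vector x = (1, r, r^2, ...) is in l^2 and satisfies T x = 5(r, r^2, ...) = lambda x, so lambda is an eigenvalue. On the boundary |lambda| = 5 the geometric series diverges, so no l^2 eigenvector exists, but these lambda lie in the approximate point spectrum. Hence sigma(T) is the closed disk of radius 5 and sigma_p(T) is the open disk.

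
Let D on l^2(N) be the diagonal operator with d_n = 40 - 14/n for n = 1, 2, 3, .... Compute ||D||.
||D|| = 40

For a diagonal operator on l^2 with entries d_n, ||D|| = sup_n |d_n|. Here d_1 = 26, d_2 = 33, ..., and d_n = 40 - 14/n increases monotonically toward 40. All terms lie in [26, 40), so |d_n| = d_n and the supremum is the limit 40, which is not attained by any individual d_n. Hence ||D|| = 40.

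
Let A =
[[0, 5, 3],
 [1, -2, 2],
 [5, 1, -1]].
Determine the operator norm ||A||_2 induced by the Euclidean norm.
||A||_2 ≈ 5.9195 (= sqrt(largest eigenvalue of A^T A))

||A||_2 = sigma_max(A) = sqrt(lambda_max(A^T A)). Form the symmetric matrix M = A^T A =
[[26, 3, -3],
 [3, 30, 10],
 [-3, 10, 14]].
Its characteristic polynomial (trace, sum of principal 2x2 minors, determinant of M give the coefficients) is
  p(λ) = det(λ I - M) = λ^3 - 70λ^2 + 1446λ - 7744.
No integer candidate from the rational root theorem (±divisors of 7744) is a root, so the roots are irrational. The cubic discriminant is Δ = 16943024 > 0, so there are three distinct real roots. p(8) = -144 and p(9) = 329 have opposite signs, so a root lies in (8, 9); Newton's method refines it to λ ≈ 8.2852. p(26) = 108 and p(27) = -49 have opposite signs, so a root lies in (26, 27); Newton's method refines it to λ ≈ 26.6744. p(35) = -9 and p(36) = 248 have opposite signs, so a root lies in (35, 36); Newton's method refines it to λ ≈ 35.0405. Check (Vieta): the three roots sum to 70, matching tr M = 70.
So the eigenvalues of A^T A are ≈ 8.2852, 26.6744, 35.0405 (all ≥ 0, as they must be for A^T A). The largest is λ_max ≈ 35.0405, hence ||A||_2 = sqrt(λ_max) ≈ 5.9195.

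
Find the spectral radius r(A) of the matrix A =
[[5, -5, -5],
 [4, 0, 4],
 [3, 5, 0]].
r(A) ≈ 7.6003

The eigenvalues of A are the roots of its characteristic polynomial. With M = A (coefficients from the trace, the sum of principal 2x2 minors, and det A):
  p(λ) = det(λ I - M) = λ^3 - 5λ^2 + 15λ + 260.
No integer candidate from the rational root theorem (±divisors of 260) is a root, so the roots are irrational. The cubic discriminant is Δ = -2054075 < 0, so there is one real root and a complex-conjugate pair. p(-5) = -65 and p(-4) = 56 have opposite signs, so a root lies in (-5, -4); Newton's method refines it to λ ≈ -4.501. Dividing out (λ - (-4.501)) leaves approximately λ^2 - 9.501λ + 57.7645. For λ^2 - 9.501λ + 57.7645 the discriminant is -140.7883. It is negative, so the remaining roots are the complex-conjugate pair λ ≈ 4.7505 ± 5.9327i. Their product equals the constant term, so |λ|^2 ≈ 57.7645 and |λ| ≈ 7.6003.
Thus the eigenvalues (to 4 decimals) are -4.501 (modulus 4.501); 4.7505 ± 5.9327i (modulus 7.6003). The spectral radius is the largest modulus: r(A) ≈ 7.6003. (Cross-check: r(A) ≤ ||A||_2 ≈ 8.8023; equality holds whenever A is normal, though it can also hold for some non-normal A.)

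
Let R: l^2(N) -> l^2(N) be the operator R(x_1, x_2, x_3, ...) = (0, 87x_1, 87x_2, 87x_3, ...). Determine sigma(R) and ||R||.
sigma(R) = closed disk {z in C : |z| ≤ 87}; ||R|| = 87

Note R = 87·U where U is the unit right shift (U x)_k = x_{k-1} (with x_0 := 0); so ||R|| = 87||U|| and sigma(R) = 87·sigma(U). ||R x||^2 = sum_{k≥1} |87x_k|^2 = 7569||x||^2, so ||R|| = 87 and sigma(R) ⊂ {|z| ≤ 87}. For any |lambda| < 87, the equation (R - lambda I) x = 0 forces x_1 = 0, then 87x_k = lambda x_{k+1} ⇒ x = 0, so R has no eigenvalues. But (R - lambda I) is not surjective for |lambda| < 87: solving (R - lambda I) x = e_1 would require x_n proportional to (lambda/87)^(-n), which is not in l^2. So every |lambda| < 87 lies in the residual spectrum. The boundary |lambda| = 87 is in the approximate point spectrum (the spectrum is closed). Hence sigma(R) is the closed disk of radius 87.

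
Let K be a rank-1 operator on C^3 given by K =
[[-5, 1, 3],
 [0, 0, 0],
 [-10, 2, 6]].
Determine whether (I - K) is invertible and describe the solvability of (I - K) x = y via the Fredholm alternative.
(I - K) is singular (det(I - K) = 0, i.e. 1 ∈ sigma(K)). (I - K) x = y is solvable iff y ⊥ ker((I - K)^*) = span{(-5, 1, 3)}, i.e. iff -5y_1 + y_2 + 3y_3 = 0. When solvable, the solutions are x = y + c·(1, 0, 2), c arbitrary (ker(I - K) = span{(1, 0, 2)}, dimension 1).

K has rank 1, so it is an outer product K = u v^T: every row of K is a multiple of one row vector. Reading off the entries, u = (1, 0, 2) and v = (-5, 1, 3) (row i of K equals u_i·v^T). A rank-one matrix u v^T satisfies K u = u (v·u) and kills the (2)-dimensional subspace v^⊥, so its characteristic polynomial is lambda^2 (lambda - v·u) with v·u = tr K = 1. Hence the eigenvalues of I - K are 1 (multiplicity 2) and 1 - (1) = 0, so det(I - K) = 0. (Direct check: I - K =
[[6, -1, -3],
 [0, 1, 0],
 [10, -2, -5]]
has determinant 0.) So 1 is an eigenvalue of K and (I - K) is not invertible. The finite-dimensional Fredholm alternative says: either (I - K) is invertible, or ker(I - K) ≠ {0} and then range(I - K) = ker((I - K)^*)^⊥, with dim ker(I - K) = dim ker((I - K)^*). We are in the second case, so we need both kernels. Kernel of I - K: (I - K) u = u - u (v·u) = u - u = 0, so ker(I - K) = span{u} = span{(1, 0, 2)} (it is exactly 1-dimensional because rank(I - K) = 2). Kernel of the adjoint: K is real, so (I - K)^* = I - K^T = I - v u^T, and (I - v u^T) v = v - v (u·v) = 0; hence ker((I - K)^*) = span{v} = span{(-5, 1, 3)}. Therefore (I - K) x = y is solvable iff <y, v> = 0, i.e. iff -5y_1 + y_2 + 3y_3 = 0. When this holds, K y = u (v·y) = 0, so (I - K) y = y and x = y is a particular solution; the full solution set is the line x = y + c·u = y + c·(1, 0, 2), c ∈ C.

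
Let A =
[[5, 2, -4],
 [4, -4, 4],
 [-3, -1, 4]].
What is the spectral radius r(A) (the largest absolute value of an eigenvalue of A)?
r(A) ≈ 8.145

The eigenvalues of A are the roots of its characteristic polynomial. With M = A (coefficients from the trace, the sum of principal 2x2 minors, and det A):
  p(λ) = det(λ I - M) = λ^3 - 5λ^2 - 32λ + 52.
No integer candidate from the rational root theorem (±divisors of 52) is a root, so the roots are irrational. The cubic discriminant is Δ = 259424 > 0, so there are three distinct real roots. p(-5) = -38 and p(-4) = 36 have opposite signs, so a root lies in (-5, -4); Newton's method refines it to λ ≈ -4.5486. p(1) = 16 and p(2) = -24 have opposite signs, so a root lies in (1, 2); Newton's method refines it to λ ≈ 1.4036. p(8) = -12 and p(9) = 88 have opposite signs, so a root lies in (8, 9); Newton's method refines it to λ ≈ 8.145. Check (Vieta): the three roots sum to 5, matching tr M = 5.
Thus the eigenvalues (to 4 decimals) are -4.5486 (modulus 4.5486); 1.4036 (modulus 1.4036); 8.145 (modulus 8.145). The spectral radius is the largest modulus: r(A) ≈ 8.145. (Cross-check: r(A) ≤ ||A||_2 ≈ 8.5137; equality holds whenever A is normal, though it can also hold for some non-normal A.)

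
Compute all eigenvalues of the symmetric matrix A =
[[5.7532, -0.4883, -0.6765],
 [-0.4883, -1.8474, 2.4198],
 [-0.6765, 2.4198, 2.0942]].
sigma(A) ≈ {-3, 3, 6}

A is real symmetric, so its spectrum consists of real eigenvalues. Expanding the characteristic polynomial of the displayed matrix gives
  det(λ I - A) = p(λ) = λ^3 + (-6)λ^2 + (-9)λ + (54).
Solving p(λ) = 0 yields eigenvalues ≈ -3, 3, 6. (A is shown rounded to 4 decimals, so these recover the underlying integer eigenvalues to within that precision.)
Verification: the trace of A = 6 equals the sum of eigenvalues 6, and det(A) ≈ -54.0008 matches the eigenvalue product -54.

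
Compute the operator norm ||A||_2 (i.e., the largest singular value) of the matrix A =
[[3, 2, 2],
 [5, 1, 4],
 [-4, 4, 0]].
||A||_2 ≈ 8.0634 (= sqrt(largest eigenvalue of A^T A))

||A||_2 = sigma_max(A) = sqrt(lambda_max(A^T A)). Form the symmetric matrix M = A^T A =
[[50, -5, 26],
 [-5, 21, 8],
 [26, 8, 20]].
Its characteristic polynomial (trace, sum of principal 2x2 minors, determinant of M give the coefficients) is
  p(λ) = det(λ I - M) = λ^3 - 91λ^2 + 1705λ - 1024.
No integer candidate from the rational root theorem (±divisors of 1024) is a root, so the roots are irrational. The cubic discriminant is Δ = 3992042117 > 0, so there are three distinct real roots. p(0) = -1024 and p(1) = 591 have opposite signs, so a root lies in (0, 1); Newton's method refines it to λ ≈ 0.621. p(25) = 351 and p(26) = -634 have opposite signs, so a root lies in (25, 26); Newton's method refines it to λ ≈ 25.3598. p(65) = -49 and p(66) = 2606 have opposite signs, so a root lies in (65, 66); Newton's method refines it to λ ≈ 65.0192. Check (Vieta): the three roots sum to 91, matching tr M = 91.
So the eigenvalues of A^T A are ≈ 0.621, 25.3598, 65.0192 (all ≥ 0, as they must be for A^T A). The largest is λ_max ≈ 65.0192, hence ||A||_2 = sqrt(λ_max) ≈ 8.0634.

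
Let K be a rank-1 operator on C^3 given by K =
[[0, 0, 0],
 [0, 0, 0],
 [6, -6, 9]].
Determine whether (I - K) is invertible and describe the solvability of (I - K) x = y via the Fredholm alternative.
(I - K) is invertible (det(I - K) = -8 ≠ 0), so for every y in C^3 the equation (I - K) x = y has a unique solution.

K has rank 1, so it is an outer product K = u v^T: every row of K is a multiple of one row vector. Reading off the entries, u = (0, 0, 3) and v = (2, -2, 3) (row i of K equals u_i·v^T). A rank-one matrix u v^T satisfies K u = u (v·u) and kills the (2)-dimensional subspace v^⊥, so its characteristic polynomial is lambda^2 (lambda - v·u) with v·u = tr K = 9. Hence the eigenvalues of I - K are 1 (multiplicity 2) and 1 - (9) = -8, so det(I - K) = -8. (Direct check: I - K =
[[1, 0, 0],
 [0, 1, 0],
 [-6, 6, -8]]
has determinant -8.) The finite-dimensional Fredholm alternative says: either (I - K) is invertible, or ker(I - K) ≠ {0} and then range(I - K) = ker((I - K)^*)^⊥, with dim ker(I - K) = dim ker((I - K)^*). Since det(I - K) ≠ 0, 1 is not an eigenvalue of K and ker(I - K) = {0}, so we are in the first case: for every y there is a unique x = (I - K)^(-1) y. Explicitly, by the Sherman–Morrison formula, (I - u v^T)^(-1) = I + u v^T/(1 - v·u), i.e. (I - K)^(-1) = I + K/(-8).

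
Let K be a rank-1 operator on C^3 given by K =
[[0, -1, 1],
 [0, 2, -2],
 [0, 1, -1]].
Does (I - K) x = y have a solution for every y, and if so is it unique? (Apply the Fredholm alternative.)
(I - K) is singular (det(I - K) = 0, i.e. 1 ∈ sigma(K)). (I - K) x = y is solvable iff y ⊥ ker((I - K)^*) = span{(0, -1, 1)}, i.e. iff -y_2 + y_3 = 0. When solvable, the solutions are x = y + c·(1, -2, -1), c arbitrary (ker(I - K) = span{(1, -2, -1)}, dimension 1).

K has rank 1, so it is an outer product K = u v^T: every row of K is a multiple of one row vector. Reading off the entries, u = (1, -2, -1) and v = (0, -1, 1) (row i of K equals u_i·v^T). A rank-one matrix u v^T satisfies K u = u (v·u) and kills the (2)-dimensional subspace v^⊥, so its characteristic polynomial is lambda^2 (lambda - v·u) with v·u = tr K = 1. Hence the eigenvalues of I - K are 1 (multiplicity 2) and 1 - (1) = 0, so det(I - K) = 0. (Direct check: I - K =
[[1, 1, -1],
 [0, -1, 2],
 [0, -1, 2]]
has determinant 0.) So 1 is an eigenvalue of K and (I - K) is not invertible. The finite-dimensional Fredholm alternative says: either (I - K) is invertible, or ker(I - K) ≠ {0} and then range(I - K) = ker((I - K)^*)^⊥, with dim ker(I - K) = dim ker((I - K)^*). We are in the second case, so we need both kernels. Kernel of I - K: (I - K) u = u - u (v·u) = u - u = 0, so ker(I - K) = span{u} = span{(1, -2, -1)} (it is exactly 1-dimensional because rank(I - K) = 2). Kernel of the adjoint: K is real, so (I - K)^* = I - K^T = I - v u^T, and (I - v u^T) v = v - v (u·v) = 0; hence ker((I - K)^*) = span{v} = span{(0, -1, 1)}. Therefore (I - K) x = y is solvable iff <y, v> = 0, i.e. iff -y_2 + y_3 = 0. When this holds, K y = u (v·y) = 0, so (I - K) y = y and x = y is a particular solution; the full solution set is the line x = y + c·u = y + c·(1, -2, -1), c ∈ C.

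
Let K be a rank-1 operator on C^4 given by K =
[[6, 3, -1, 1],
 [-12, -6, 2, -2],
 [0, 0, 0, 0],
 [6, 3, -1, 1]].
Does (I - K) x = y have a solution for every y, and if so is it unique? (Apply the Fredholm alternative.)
(I - K) is singular (det(I - K) = 0, i.e. 1 ∈ sigma(K)). (I - K) x = y is solvable iff y ⊥ ker((I - K)^*) = span{(6, 3, -1, 1)}, i.e. iff 6y_1 + 3y_2 - y_3 + y_4 = 0. When solvable, the solutions are x = y + c·(1, -2, 0, 1), c arbitrary (ker(I - K) = span{(1, -2, 0, 1)}, dimension 1).

K has rank 1, so it is an outer product K = u v^T: every row of K is a multiple of one row vector. Reading off the entries, u = (1, -2, 0, 1) and v = (6, 3, -1, 1) (row i of K equals u_i·v^T). A rank-one matrix u v^T satisfies K u = u (v·u) and kills the (3)-dimensional subspace v^⊥, so its characteristic polynomial is lambda^3 (lambda - v·u) with v·u = tr K = 1. Hence the eigenvalues of I - K are 1 (multiplicity 3) and 1 - (1) = 0, so det(I - K) = 0. (Direct check: I - K =
[[-5, -3, 1, -1],
 [12, 7, -2, 2],
 [0, 0, 1, 0],
 [-6, -3, 1, 0]]
has determinant 0.) So 1 is an eigenvalue of K and (I - K) is not invertible. The finite-dimensional Fredholm alternative says: either (I - K) is invertible, or ker(I - K) ≠ {0} and then range(I - K) = ker((I - K)^*)^⊥, with dim ker(I - K) = dim ker((I - K)^*). We are in the second case, so we need both kernels. Kernel of I - K: (I - K) u = u - u (v·u) = u - u = 0, so ker(I - K) = span{u} = span{(1, -2, 0, 1)} (it is exactly 1-dimensional because rank(I - K) = 3). Kernel of the adjoint: K is real, so (I - K)^* = I - K^T = I - v u^T, and (I - v u^T) v = v - v (u·v) = 0; hence ker((I - K)^*) = span{v} = span{(6, 3, -1, 1)}. Therefore (I - K) x = y is solvable iff <y, v> = 0, i.e. iff 6y_1 + 3y_2 - y_3 + y_4 = 0. When this holds, K y = u (v·y) = 0, so (I - K) y = y and x = y is a particular solution; the full solution set is the line x = y + c·u = y + c·(1, -2, 0, 1), c ∈ C.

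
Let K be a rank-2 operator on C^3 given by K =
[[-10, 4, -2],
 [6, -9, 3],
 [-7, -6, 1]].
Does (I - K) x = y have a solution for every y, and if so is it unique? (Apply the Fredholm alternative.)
(I - K) is invertible (det(I - K) = 70 ≠ 0), so for every y in C^3 the equation (I - K) x = y has a unique solution.

K has rank 2 and factors as K = U V^T = u1 v1^T + u2 v2^T with u1 = (-2, 3, 1), v1 = (2, -3, 1), u2 = (2, 0, 3), v2 = (-3, -1, 0) (multiplying out reproduces the displayed K). The nonzero eigenvalues of U V^T coincide with those of the 2 x 2 matrix G = V^T U = [[v1·u1, v1·u2], [v2·u1, v2·u2]] = [[-12, 7], [3, -6]], and by the Sylvester determinant identity det(I_3 - U V^T) = det(I_2 - V^T U) = det([[13, -7], [-3, 7]]) = (13)(7) - (-7)(-3) = 70. (Direct check: I - K =
[[11, -4, 2],
 [-6, 10, -3],
 [7, 6, 0]]
has determinant 70.) The finite-dimensional Fredholm alternative says: either (I - K) is invertible, or ker(I - K) ≠ {0} and then range(I - K) = ker((I - K)^*)^⊥, with dim ker(I - K) = dim ker((I - K)^*). Since det(I - K) ≠ 0, 1 is not an eigenvalue of K and ker(I - K) = {0}, so we are in the first case: for every y there is a unique x = (I - K)^(-1) y. (Explicitly, by the Woodbury identity, (I - U V^T)^(-1) = I + U (I_2 - G)^(-1) V^T.)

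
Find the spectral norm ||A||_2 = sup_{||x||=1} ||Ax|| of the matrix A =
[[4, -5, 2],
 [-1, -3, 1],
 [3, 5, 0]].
||A||_2 ≈ 7.8938 (= sqrt(largest eigenvalue of A^T A))

||A||_2 = sigma_max(A) = sqrt(lambda_max(A^T A)). Form the symmetric matrix M = A^T A =
[[26, -2, 7],
 [-2, 59, -13],
 [7, -13, 5]].
Its characteristic polynomial (trace, sum of principal 2x2 minors, determinant of M give the coefficients) is
  p(λ) = det(λ I - M) = λ^3 - 90λ^2 + 1737λ - 729.
No integer candidate from the rational root theorem (±divisors of 729) is a root, so the roots are irrational. The cubic discriminant is Δ = 3387028041 > 0, so there are three distinct real roots. p(0) = -729 and p(1) = 919 have opposite signs, so a root lies in (0, 1); Newton's method refines it to λ ≈ 0.4292. p(27) = 243 and p(28) = -701 have opposite signs, so a root lies in (27, 28); Newton's method refines it to λ ≈ 27.259. p(62) = -667 and p(63) = 1539 have opposite signs, so a root lies in (62, 63); Newton's method refines it to λ ≈ 62.3118. Check (Vieta): the three roots sum to 90, matching tr M = 90.
So the eigenvalues of A^T A are ≈ 0.4292, 27.259, 62.3118 (all ≥ 0, as they must be for A^T A). The largest is λ_max ≈ 62.3118, hence ||A||_2 = sqrt(λ_max) ≈ 7.8938.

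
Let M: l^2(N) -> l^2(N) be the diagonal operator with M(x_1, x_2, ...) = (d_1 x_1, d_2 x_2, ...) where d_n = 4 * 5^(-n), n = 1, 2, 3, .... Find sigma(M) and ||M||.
sigma(M) = {4 * 5^(-n) : n ≥ 1} ∪ {0}; ||M|| = 4/5

A bounded diagonal operator on l^2 with diagonal entries d_n has spectrum equal to the closure of {d_n : n ≥ 1}: every d_n is an eigenvalue (with eigenvector e_n), so {d_n} ⊂ sigma(M); the spectrum is closed, so its closure is too; and for lambda not in the closure, (M - lambda I) has bounded inverse (the diagonal entries 1/(d_n - lambda) are bounded). For our sequence d_n = 4 * 5^(-n), n = 1, 2, 3, ...:
  - {d_n} = {4 * 5^(-n) : n ≥ 1}; the only limit point is 0
  - closure = {4 * 5^(-n) : n ≥ 1} ∪ {0}
For the norm: a diagonal operator has ||M|| = sup_n |d_n|. Here d_n = 4 * 5^(-n) is positive and decreasing, so sup_n |d_n| = d_1 = 4/5. So ||M|| = 4/5.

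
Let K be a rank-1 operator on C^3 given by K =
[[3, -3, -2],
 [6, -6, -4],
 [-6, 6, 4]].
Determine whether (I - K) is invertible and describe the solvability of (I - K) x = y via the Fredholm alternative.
(I - K) is singular (det(I - K) = 0, i.e. 1 ∈ sigma(K)). (I - K) x = y is solvable iff y ⊥ ker((I - K)^*) = span{(3, -3, -2)}, i.e. iff 3y_1 - 3y_2 - 2y_3 = 0. When solvable, the solutions are x = y + c·(1, 2, -2), c arbitrary (ker(I - K) = span{(1, 2, -2)}, dimension 1).

K has rank 1, so it is an outer product K = u v^T: every row of K is a multiple of one row vector. Reading off the entries, u = (1, 2, -2) and v = (3, -3, -2) (row i of K equals u_i·v^T). A rank-one matrix u v^T satisfies K u = u (v·u) and kills the (2)-dimensional subspace v^⊥, so its characteristic polynomial is lambda^2 (lambda - v·u) with v·u = tr K = 1. Hence the eigenvalues of I - K are 1 (multiplicity 2) and 1 - (1) = 0, so det(I - K) = 0. (Direct check: I - K =
[[-2, 3, 2],
 [-6, 7, 4],
 [6, -6, -3]]
has determinant 0.) So 1 is an eigenvalue of K and (I - K) is not invertible. The finite-dimensional Fredholm alternative says: either (I - K) is invertible, or ker(I - K) ≠ {0} and then range(I - K) = ker((I - K)^*)^⊥, with dim ker(I - K) = dim ker((I - K)^*). We are in the second case, so we need both kernels. Kernel of I - K: (I - K) u = u - u (v·u) = u - u = 0, so ker(I - K) = span{u} = span{(1, 2, -2)} (it is exactly 1-dimensional because rank(I - K) = 2). Kernel of the adjoint: K is real, so (I - K)^* = I - K^T = I - v u^T, and (I - v u^T) v = v - v (u·v) = 0; hence ker((I - K)^*) = span{v} = span{(3, -3, -2)}. Therefore (I - K) x = y is solvable iff <y, v> = 0, i.e. iff 3y_1 - 3y_2 - 2y_3 = 0. When this holds, K y = u (v·y) = 0, so (I - K) y = y and x = y is a particular solution; the full solution set is the line x = y + c·u = y + c·(1, 2, -2), c ∈ C.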